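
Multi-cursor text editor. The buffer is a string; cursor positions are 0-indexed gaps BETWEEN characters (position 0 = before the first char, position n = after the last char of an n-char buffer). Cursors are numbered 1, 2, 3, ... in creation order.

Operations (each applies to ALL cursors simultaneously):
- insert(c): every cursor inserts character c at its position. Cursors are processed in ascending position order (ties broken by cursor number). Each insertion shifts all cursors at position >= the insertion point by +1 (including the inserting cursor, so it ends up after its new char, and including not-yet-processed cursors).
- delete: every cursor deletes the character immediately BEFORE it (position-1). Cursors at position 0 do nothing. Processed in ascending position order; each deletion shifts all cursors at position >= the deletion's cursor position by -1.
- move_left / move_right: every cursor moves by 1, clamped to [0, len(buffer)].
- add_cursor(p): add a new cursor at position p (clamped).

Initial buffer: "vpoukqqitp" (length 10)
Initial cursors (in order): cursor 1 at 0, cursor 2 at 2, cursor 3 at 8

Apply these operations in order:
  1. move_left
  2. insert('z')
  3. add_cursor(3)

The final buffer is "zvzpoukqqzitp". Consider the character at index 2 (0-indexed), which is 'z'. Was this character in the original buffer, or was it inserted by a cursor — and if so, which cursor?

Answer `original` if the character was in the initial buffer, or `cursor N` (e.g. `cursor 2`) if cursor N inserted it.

Answer: cursor 2

Derivation:
After op 1 (move_left): buffer="vpoukqqitp" (len 10), cursors c1@0 c2@1 c3@7, authorship ..........
After op 2 (insert('z')): buffer="zvzpoukqqzitp" (len 13), cursors c1@1 c2@3 c3@10, authorship 1.2......3...
After op 3 (add_cursor(3)): buffer="zvzpoukqqzitp" (len 13), cursors c1@1 c2@3 c4@3 c3@10, authorship 1.2......3...
Authorship (.=original, N=cursor N): 1 . 2 . . . . . . 3 . . .
Index 2: author = 2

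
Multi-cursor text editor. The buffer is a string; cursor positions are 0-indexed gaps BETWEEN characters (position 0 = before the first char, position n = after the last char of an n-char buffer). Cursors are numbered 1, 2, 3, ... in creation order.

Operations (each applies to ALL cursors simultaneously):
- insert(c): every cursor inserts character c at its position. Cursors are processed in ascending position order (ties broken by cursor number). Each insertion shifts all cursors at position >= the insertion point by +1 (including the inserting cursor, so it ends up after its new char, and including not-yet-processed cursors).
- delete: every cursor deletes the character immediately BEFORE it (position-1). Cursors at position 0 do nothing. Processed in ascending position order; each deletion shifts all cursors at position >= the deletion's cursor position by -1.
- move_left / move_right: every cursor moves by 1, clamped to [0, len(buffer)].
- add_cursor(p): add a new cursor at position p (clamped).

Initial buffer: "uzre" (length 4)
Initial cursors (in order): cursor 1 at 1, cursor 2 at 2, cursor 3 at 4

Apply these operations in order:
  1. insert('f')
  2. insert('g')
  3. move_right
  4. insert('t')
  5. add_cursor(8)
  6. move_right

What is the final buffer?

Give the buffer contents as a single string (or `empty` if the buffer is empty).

After op 1 (insert('f')): buffer="ufzfref" (len 7), cursors c1@2 c2@4 c3@7, authorship .1.2..3
After op 2 (insert('g')): buffer="ufgzfgrefg" (len 10), cursors c1@3 c2@6 c3@10, authorship .11.22..33
After op 3 (move_right): buffer="ufgzfgrefg" (len 10), cursors c1@4 c2@7 c3@10, authorship .11.22..33
After op 4 (insert('t')): buffer="ufgztfgrtefgt" (len 13), cursors c1@5 c2@9 c3@13, authorship .11.122.2.333
After op 5 (add_cursor(8)): buffer="ufgztfgrtefgt" (len 13), cursors c1@5 c4@8 c2@9 c3@13, authorship .11.122.2.333
After op 6 (move_right): buffer="ufgztfgrtefgt" (len 13), cursors c1@6 c4@9 c2@10 c3@13, authorship .11.122.2.333

Answer: ufgztfgrtefgt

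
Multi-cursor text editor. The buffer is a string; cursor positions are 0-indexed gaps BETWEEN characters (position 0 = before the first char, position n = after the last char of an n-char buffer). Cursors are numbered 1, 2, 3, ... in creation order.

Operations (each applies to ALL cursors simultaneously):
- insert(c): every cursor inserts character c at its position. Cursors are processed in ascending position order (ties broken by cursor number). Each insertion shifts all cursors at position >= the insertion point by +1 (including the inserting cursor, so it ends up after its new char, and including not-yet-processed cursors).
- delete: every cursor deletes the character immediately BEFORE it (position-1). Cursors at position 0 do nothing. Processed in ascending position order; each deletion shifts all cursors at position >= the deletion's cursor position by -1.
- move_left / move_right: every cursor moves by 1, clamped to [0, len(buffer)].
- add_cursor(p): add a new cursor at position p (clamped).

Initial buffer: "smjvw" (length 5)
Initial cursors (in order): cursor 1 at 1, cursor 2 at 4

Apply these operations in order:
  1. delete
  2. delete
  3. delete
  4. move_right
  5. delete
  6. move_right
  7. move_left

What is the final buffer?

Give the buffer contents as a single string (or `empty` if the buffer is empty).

After op 1 (delete): buffer="mjw" (len 3), cursors c1@0 c2@2, authorship ...
After op 2 (delete): buffer="mw" (len 2), cursors c1@0 c2@1, authorship ..
After op 3 (delete): buffer="w" (len 1), cursors c1@0 c2@0, authorship .
After op 4 (move_right): buffer="w" (len 1), cursors c1@1 c2@1, authorship .
After op 5 (delete): buffer="" (len 0), cursors c1@0 c2@0, authorship 
After op 6 (move_right): buffer="" (len 0), cursors c1@0 c2@0, authorship 
After op 7 (move_left): buffer="" (len 0), cursors c1@0 c2@0, authorship 

Answer: empty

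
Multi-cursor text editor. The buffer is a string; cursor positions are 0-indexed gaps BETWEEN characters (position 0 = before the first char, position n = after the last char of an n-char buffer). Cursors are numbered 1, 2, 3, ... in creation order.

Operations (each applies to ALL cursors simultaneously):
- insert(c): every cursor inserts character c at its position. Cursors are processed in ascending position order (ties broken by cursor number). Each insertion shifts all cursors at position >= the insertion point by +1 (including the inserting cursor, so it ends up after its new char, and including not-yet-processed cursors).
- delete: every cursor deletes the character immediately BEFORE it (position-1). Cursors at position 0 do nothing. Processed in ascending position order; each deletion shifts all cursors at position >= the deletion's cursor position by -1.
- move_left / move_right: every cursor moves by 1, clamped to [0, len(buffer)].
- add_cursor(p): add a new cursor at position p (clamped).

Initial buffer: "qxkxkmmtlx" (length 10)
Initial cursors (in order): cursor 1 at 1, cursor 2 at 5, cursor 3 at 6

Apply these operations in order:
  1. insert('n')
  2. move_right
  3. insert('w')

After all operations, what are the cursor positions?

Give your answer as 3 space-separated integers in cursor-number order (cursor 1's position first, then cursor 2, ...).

After op 1 (insert('n')): buffer="qnxkxknmnmtlx" (len 13), cursors c1@2 c2@7 c3@9, authorship .1....2.3....
After op 2 (move_right): buffer="qnxkxknmnmtlx" (len 13), cursors c1@3 c2@8 c3@10, authorship .1....2.3....
After op 3 (insert('w')): buffer="qnxwkxknmwnmwtlx" (len 16), cursors c1@4 c2@10 c3@13, authorship .1.1...2.23.3...

Answer: 4 10 13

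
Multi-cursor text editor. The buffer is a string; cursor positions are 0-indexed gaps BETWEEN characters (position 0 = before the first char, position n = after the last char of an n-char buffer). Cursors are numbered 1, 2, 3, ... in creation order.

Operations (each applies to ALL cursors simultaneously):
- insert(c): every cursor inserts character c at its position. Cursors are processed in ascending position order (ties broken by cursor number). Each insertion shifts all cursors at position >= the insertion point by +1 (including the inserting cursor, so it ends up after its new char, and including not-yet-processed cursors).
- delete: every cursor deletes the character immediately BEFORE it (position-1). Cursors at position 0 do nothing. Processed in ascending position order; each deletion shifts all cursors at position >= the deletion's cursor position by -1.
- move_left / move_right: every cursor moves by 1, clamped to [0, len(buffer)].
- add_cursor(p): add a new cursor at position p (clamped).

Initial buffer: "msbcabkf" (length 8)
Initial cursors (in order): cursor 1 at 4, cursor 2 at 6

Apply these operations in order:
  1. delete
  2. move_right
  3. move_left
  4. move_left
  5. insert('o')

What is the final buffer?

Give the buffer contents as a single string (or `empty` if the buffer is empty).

After op 1 (delete): buffer="msbakf" (len 6), cursors c1@3 c2@4, authorship ......
After op 2 (move_right): buffer="msbakf" (len 6), cursors c1@4 c2@5, authorship ......
After op 3 (move_left): buffer="msbakf" (len 6), cursors c1@3 c2@4, authorship ......
After op 4 (move_left): buffer="msbakf" (len 6), cursors c1@2 c2@3, authorship ......
After op 5 (insert('o')): buffer="msoboakf" (len 8), cursors c1@3 c2@5, authorship ..1.2...

Answer: msoboakf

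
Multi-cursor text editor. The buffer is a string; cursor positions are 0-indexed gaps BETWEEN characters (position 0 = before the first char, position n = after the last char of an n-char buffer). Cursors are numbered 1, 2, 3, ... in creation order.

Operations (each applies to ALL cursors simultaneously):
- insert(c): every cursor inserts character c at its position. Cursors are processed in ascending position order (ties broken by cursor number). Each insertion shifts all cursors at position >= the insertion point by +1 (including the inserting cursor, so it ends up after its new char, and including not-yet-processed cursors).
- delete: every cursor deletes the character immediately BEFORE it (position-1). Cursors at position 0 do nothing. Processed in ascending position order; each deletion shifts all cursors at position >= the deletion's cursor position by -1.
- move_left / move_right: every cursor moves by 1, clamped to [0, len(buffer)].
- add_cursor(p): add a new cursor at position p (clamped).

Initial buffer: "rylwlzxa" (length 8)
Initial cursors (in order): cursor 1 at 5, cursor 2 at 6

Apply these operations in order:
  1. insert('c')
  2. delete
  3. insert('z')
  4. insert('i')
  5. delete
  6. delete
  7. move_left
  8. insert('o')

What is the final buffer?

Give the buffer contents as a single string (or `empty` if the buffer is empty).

After op 1 (insert('c')): buffer="rylwlczcxa" (len 10), cursors c1@6 c2@8, authorship .....1.2..
After op 2 (delete): buffer="rylwlzxa" (len 8), cursors c1@5 c2@6, authorship ........
After op 3 (insert('z')): buffer="rylwlzzzxa" (len 10), cursors c1@6 c2@8, authorship .....1.2..
After op 4 (insert('i')): buffer="rylwlzizzixa" (len 12), cursors c1@7 c2@10, authorship .....11.22..
After op 5 (delete): buffer="rylwlzzzxa" (len 10), cursors c1@6 c2@8, authorship .....1.2..
After op 6 (delete): buffer="rylwlzxa" (len 8), cursors c1@5 c2@6, authorship ........
After op 7 (move_left): buffer="rylwlzxa" (len 8), cursors c1@4 c2@5, authorship ........
After op 8 (insert('o')): buffer="rylwolozxa" (len 10), cursors c1@5 c2@7, authorship ....1.2...

Answer: rylwolozxa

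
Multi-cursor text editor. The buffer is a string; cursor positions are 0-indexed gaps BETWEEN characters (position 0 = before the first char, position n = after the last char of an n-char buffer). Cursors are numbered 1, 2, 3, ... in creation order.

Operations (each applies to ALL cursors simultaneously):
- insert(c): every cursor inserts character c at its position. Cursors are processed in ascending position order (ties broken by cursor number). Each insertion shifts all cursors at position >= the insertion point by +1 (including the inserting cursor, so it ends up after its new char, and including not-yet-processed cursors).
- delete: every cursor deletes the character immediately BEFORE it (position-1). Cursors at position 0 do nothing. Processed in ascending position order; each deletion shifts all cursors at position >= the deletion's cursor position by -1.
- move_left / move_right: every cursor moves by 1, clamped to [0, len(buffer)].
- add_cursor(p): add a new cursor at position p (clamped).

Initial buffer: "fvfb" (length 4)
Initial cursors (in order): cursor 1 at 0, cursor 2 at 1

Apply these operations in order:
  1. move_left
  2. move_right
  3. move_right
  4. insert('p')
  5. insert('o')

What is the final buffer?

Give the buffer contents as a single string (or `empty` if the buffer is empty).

Answer: fvppoofb

Derivation:
After op 1 (move_left): buffer="fvfb" (len 4), cursors c1@0 c2@0, authorship ....
After op 2 (move_right): buffer="fvfb" (len 4), cursors c1@1 c2@1, authorship ....
After op 3 (move_right): buffer="fvfb" (len 4), cursors c1@2 c2@2, authorship ....
After op 4 (insert('p')): buffer="fvppfb" (len 6), cursors c1@4 c2@4, authorship ..12..
After op 5 (insert('o')): buffer="fvppoofb" (len 8), cursors c1@6 c2@6, authorship ..1212..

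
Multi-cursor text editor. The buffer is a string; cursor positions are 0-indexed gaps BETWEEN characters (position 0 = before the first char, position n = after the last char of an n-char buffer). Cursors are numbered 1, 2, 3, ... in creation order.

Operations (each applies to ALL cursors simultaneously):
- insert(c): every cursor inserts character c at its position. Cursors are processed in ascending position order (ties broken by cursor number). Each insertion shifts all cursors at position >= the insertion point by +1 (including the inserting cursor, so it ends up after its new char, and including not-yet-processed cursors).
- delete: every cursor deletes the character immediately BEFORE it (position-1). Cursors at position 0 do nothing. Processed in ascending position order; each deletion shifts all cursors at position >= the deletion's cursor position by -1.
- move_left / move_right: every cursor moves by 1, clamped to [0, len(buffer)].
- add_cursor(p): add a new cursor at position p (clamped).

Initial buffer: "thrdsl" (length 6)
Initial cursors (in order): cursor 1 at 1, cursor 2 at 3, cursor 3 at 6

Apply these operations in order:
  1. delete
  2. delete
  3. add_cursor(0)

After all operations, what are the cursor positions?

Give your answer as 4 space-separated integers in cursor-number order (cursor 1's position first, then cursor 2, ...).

Answer: 0 0 1 0

Derivation:
After op 1 (delete): buffer="hds" (len 3), cursors c1@0 c2@1 c3@3, authorship ...
After op 2 (delete): buffer="d" (len 1), cursors c1@0 c2@0 c3@1, authorship .
After op 3 (add_cursor(0)): buffer="d" (len 1), cursors c1@0 c2@0 c4@0 c3@1, authorship .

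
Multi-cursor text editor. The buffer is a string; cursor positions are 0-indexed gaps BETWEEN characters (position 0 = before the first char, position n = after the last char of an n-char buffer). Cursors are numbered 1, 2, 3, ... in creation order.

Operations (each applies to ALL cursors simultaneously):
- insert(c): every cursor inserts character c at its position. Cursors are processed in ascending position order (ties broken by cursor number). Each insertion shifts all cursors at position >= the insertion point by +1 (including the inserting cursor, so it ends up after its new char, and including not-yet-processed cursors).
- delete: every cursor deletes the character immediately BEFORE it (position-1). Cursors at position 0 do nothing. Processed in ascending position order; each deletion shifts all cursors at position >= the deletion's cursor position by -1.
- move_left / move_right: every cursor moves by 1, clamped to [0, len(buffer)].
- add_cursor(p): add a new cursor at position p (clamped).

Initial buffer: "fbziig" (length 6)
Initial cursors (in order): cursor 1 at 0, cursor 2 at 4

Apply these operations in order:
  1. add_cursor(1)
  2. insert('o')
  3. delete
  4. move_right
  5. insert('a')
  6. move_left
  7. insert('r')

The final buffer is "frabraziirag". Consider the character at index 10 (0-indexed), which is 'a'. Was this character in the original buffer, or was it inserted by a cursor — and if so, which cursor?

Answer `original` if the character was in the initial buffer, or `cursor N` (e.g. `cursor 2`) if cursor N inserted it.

After op 1 (add_cursor(1)): buffer="fbziig" (len 6), cursors c1@0 c3@1 c2@4, authorship ......
After op 2 (insert('o')): buffer="ofobzioig" (len 9), cursors c1@1 c3@3 c2@7, authorship 1.3...2..
After op 3 (delete): buffer="fbziig" (len 6), cursors c1@0 c3@1 c2@4, authorship ......
After op 4 (move_right): buffer="fbziig" (len 6), cursors c1@1 c3@2 c2@5, authorship ......
After op 5 (insert('a')): buffer="fabaziiag" (len 9), cursors c1@2 c3@4 c2@8, authorship .1.3...2.
After op 6 (move_left): buffer="fabaziiag" (len 9), cursors c1@1 c3@3 c2@7, authorship .1.3...2.
After op 7 (insert('r')): buffer="frabraziirag" (len 12), cursors c1@2 c3@5 c2@10, authorship .11.33...22.
Authorship (.=original, N=cursor N): . 1 1 . 3 3 . . . 2 2 .
Index 10: author = 2

Answer: cursor 2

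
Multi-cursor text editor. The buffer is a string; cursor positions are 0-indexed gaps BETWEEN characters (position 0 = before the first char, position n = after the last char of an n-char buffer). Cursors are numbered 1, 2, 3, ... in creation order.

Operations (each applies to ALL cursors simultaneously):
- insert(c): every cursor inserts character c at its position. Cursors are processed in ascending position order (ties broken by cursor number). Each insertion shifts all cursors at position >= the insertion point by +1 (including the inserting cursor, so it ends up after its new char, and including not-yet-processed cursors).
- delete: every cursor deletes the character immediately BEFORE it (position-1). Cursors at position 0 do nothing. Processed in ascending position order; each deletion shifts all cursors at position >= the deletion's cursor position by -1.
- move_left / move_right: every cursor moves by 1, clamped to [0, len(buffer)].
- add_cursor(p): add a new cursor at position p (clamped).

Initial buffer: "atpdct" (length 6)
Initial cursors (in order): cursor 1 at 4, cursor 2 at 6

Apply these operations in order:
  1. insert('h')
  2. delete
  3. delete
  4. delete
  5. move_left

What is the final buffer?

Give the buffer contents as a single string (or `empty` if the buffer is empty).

After op 1 (insert('h')): buffer="atpdhcth" (len 8), cursors c1@5 c2@8, authorship ....1..2
After op 2 (delete): buffer="atpdct" (len 6), cursors c1@4 c2@6, authorship ......
After op 3 (delete): buffer="atpc" (len 4), cursors c1@3 c2@4, authorship ....
After op 4 (delete): buffer="at" (len 2), cursors c1@2 c2@2, authorship ..
After op 5 (move_left): buffer="at" (len 2), cursors c1@1 c2@1, authorship ..

Answer: at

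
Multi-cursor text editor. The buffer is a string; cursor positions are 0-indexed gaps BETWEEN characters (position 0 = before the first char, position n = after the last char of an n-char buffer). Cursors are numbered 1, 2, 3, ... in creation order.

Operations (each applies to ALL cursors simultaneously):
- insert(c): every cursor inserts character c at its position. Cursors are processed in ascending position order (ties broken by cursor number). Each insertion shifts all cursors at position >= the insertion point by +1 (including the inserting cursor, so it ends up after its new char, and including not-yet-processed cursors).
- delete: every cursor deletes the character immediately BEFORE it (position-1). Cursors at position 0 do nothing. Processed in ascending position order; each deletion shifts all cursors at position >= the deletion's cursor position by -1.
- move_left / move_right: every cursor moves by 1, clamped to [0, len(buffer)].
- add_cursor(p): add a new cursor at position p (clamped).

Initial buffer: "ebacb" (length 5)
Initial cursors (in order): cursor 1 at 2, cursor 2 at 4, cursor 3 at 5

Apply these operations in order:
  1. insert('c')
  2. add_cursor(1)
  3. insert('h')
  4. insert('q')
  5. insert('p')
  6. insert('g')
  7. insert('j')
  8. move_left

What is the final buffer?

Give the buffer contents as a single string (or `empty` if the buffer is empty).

Answer: ehqpgjbchqpgjacchqpgjbchqpgj

Derivation:
After op 1 (insert('c')): buffer="ebcaccbc" (len 8), cursors c1@3 c2@6 c3@8, authorship ..1..2.3
After op 2 (add_cursor(1)): buffer="ebcaccbc" (len 8), cursors c4@1 c1@3 c2@6 c3@8, authorship ..1..2.3
After op 3 (insert('h')): buffer="ehbchacchbch" (len 12), cursors c4@2 c1@5 c2@9 c3@12, authorship .4.11..22.33
After op 4 (insert('q')): buffer="ehqbchqacchqbchq" (len 16), cursors c4@3 c1@7 c2@12 c3@16, authorship .44.111..222.333
After op 5 (insert('p')): buffer="ehqpbchqpacchqpbchqp" (len 20), cursors c4@4 c1@9 c2@15 c3@20, authorship .444.1111..2222.3333
After op 6 (insert('g')): buffer="ehqpgbchqpgacchqpgbchqpg" (len 24), cursors c4@5 c1@11 c2@18 c3@24, authorship .4444.11111..22222.33333
After op 7 (insert('j')): buffer="ehqpgjbchqpgjacchqpgjbchqpgj" (len 28), cursors c4@6 c1@13 c2@21 c3@28, authorship .44444.111111..222222.333333
After op 8 (move_left): buffer="ehqpgjbchqpgjacchqpgjbchqpgj" (len 28), cursors c4@5 c1@12 c2@20 c3@27, authorship .44444.111111..222222.333333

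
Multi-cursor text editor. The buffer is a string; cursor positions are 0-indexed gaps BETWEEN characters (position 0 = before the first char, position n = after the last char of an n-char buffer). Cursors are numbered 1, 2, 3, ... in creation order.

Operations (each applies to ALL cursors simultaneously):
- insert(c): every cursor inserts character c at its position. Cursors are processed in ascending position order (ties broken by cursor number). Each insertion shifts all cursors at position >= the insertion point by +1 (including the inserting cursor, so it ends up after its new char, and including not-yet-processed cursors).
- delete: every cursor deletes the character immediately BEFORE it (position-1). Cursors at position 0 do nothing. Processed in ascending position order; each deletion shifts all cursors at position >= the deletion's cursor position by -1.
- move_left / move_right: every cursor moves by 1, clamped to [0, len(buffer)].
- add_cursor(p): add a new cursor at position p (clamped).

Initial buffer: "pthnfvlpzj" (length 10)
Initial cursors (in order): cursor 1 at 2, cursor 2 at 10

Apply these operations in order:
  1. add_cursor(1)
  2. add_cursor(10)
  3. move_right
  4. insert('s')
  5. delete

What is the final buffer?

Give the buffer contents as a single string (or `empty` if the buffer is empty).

Answer: pthnfvlpzj

Derivation:
After op 1 (add_cursor(1)): buffer="pthnfvlpzj" (len 10), cursors c3@1 c1@2 c2@10, authorship ..........
After op 2 (add_cursor(10)): buffer="pthnfvlpzj" (len 10), cursors c3@1 c1@2 c2@10 c4@10, authorship ..........
After op 3 (move_right): buffer="pthnfvlpzj" (len 10), cursors c3@2 c1@3 c2@10 c4@10, authorship ..........
After op 4 (insert('s')): buffer="ptshsnfvlpzjss" (len 14), cursors c3@3 c1@5 c2@14 c4@14, authorship ..3.1.......24
After op 5 (delete): buffer="pthnfvlpzj" (len 10), cursors c3@2 c1@3 c2@10 c4@10, authorship ..........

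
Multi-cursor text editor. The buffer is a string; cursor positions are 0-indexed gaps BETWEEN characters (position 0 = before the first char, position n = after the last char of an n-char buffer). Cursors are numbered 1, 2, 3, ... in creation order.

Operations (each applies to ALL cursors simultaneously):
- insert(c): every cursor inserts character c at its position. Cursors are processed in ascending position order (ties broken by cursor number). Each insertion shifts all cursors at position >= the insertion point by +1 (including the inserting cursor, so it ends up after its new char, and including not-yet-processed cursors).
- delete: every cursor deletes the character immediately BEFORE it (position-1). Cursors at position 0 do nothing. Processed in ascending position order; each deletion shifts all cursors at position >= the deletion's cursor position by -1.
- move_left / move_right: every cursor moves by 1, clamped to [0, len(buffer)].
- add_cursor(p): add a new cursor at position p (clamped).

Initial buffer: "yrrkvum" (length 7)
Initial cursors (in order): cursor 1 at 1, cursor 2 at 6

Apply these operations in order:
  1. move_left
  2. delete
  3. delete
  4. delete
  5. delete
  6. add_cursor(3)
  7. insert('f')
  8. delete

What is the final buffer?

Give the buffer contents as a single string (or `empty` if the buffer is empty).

After op 1 (move_left): buffer="yrrkvum" (len 7), cursors c1@0 c2@5, authorship .......
After op 2 (delete): buffer="yrrkum" (len 6), cursors c1@0 c2@4, authorship ......
After op 3 (delete): buffer="yrrum" (len 5), cursors c1@0 c2@3, authorship .....
After op 4 (delete): buffer="yrum" (len 4), cursors c1@0 c2@2, authorship ....
After op 5 (delete): buffer="yum" (len 3), cursors c1@0 c2@1, authorship ...
After op 6 (add_cursor(3)): buffer="yum" (len 3), cursors c1@0 c2@1 c3@3, authorship ...
After op 7 (insert('f')): buffer="fyfumf" (len 6), cursors c1@1 c2@3 c3@6, authorship 1.2..3
After op 8 (delete): buffer="yum" (len 3), cursors c1@0 c2@1 c3@3, authorship ...

Answer: yum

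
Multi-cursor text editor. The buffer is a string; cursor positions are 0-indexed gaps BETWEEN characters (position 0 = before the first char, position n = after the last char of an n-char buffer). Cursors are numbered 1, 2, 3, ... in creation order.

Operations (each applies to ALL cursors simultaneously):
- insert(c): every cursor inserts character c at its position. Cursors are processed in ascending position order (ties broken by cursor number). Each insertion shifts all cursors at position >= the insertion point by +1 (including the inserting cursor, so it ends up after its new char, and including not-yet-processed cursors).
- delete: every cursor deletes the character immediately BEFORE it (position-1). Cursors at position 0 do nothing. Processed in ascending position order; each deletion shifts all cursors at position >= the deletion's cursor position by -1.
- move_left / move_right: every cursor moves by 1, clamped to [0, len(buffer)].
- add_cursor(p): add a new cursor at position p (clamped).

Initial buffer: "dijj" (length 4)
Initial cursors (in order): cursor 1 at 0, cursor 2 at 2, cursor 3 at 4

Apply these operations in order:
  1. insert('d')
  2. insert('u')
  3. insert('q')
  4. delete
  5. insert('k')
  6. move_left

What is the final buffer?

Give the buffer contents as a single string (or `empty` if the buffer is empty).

Answer: dukdidukjjduk

Derivation:
After op 1 (insert('d')): buffer="ddidjjd" (len 7), cursors c1@1 c2@4 c3@7, authorship 1..2..3
After op 2 (insert('u')): buffer="dudidujjdu" (len 10), cursors c1@2 c2@6 c3@10, authorship 11..22..33
After op 3 (insert('q')): buffer="duqdiduqjjduq" (len 13), cursors c1@3 c2@8 c3@13, authorship 111..222..333
After op 4 (delete): buffer="dudidujjdu" (len 10), cursors c1@2 c2@6 c3@10, authorship 11..22..33
After op 5 (insert('k')): buffer="dukdidukjjduk" (len 13), cursors c1@3 c2@8 c3@13, authorship 111..222..333
After op 6 (move_left): buffer="dukdidukjjduk" (len 13), cursors c1@2 c2@7 c3@12, authorship 111..222..333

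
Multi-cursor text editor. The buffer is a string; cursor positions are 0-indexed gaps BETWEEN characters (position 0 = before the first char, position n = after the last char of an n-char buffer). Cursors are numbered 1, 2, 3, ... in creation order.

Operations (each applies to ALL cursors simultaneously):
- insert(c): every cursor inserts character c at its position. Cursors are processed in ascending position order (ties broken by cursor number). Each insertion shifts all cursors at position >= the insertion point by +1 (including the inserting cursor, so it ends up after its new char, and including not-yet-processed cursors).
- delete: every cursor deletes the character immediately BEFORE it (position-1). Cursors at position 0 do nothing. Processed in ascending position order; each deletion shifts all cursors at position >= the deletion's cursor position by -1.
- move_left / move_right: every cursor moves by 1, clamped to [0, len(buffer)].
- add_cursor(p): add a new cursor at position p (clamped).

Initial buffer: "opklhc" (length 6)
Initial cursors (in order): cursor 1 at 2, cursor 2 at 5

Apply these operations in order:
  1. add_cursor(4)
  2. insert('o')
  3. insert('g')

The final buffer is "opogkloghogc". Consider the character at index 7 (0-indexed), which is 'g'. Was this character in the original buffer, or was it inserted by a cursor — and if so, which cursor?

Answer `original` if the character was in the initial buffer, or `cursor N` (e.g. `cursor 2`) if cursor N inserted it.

After op 1 (add_cursor(4)): buffer="opklhc" (len 6), cursors c1@2 c3@4 c2@5, authorship ......
After op 2 (insert('o')): buffer="opoklohoc" (len 9), cursors c1@3 c3@6 c2@8, authorship ..1..3.2.
After op 3 (insert('g')): buffer="opogkloghogc" (len 12), cursors c1@4 c3@8 c2@11, authorship ..11..33.22.
Authorship (.=original, N=cursor N): . . 1 1 . . 3 3 . 2 2 .
Index 7: author = 3

Answer: cursor 3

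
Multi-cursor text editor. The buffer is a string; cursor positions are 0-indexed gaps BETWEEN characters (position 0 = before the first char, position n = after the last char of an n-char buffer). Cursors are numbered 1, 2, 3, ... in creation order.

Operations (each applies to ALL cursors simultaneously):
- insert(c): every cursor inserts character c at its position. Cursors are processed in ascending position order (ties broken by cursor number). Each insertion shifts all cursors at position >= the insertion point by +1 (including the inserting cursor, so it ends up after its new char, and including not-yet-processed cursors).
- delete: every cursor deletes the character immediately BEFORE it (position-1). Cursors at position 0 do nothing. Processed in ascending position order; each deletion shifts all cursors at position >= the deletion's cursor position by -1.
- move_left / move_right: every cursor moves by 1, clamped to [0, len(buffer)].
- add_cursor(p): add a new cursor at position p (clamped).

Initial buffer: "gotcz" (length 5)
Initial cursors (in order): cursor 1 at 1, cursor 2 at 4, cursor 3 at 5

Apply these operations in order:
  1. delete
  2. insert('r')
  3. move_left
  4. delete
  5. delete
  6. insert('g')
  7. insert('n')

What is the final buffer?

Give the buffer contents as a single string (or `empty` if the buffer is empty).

After op 1 (delete): buffer="ot" (len 2), cursors c1@0 c2@2 c3@2, authorship ..
After op 2 (insert('r')): buffer="rotrr" (len 5), cursors c1@1 c2@5 c3@5, authorship 1..23
After op 3 (move_left): buffer="rotrr" (len 5), cursors c1@0 c2@4 c3@4, authorship 1..23
After op 4 (delete): buffer="ror" (len 3), cursors c1@0 c2@2 c3@2, authorship 1.3
After op 5 (delete): buffer="r" (len 1), cursors c1@0 c2@0 c3@0, authorship 3
After op 6 (insert('g')): buffer="gggr" (len 4), cursors c1@3 c2@3 c3@3, authorship 1233
After op 7 (insert('n')): buffer="gggnnnr" (len 7), cursors c1@6 c2@6 c3@6, authorship 1231233

Answer: gggnnnr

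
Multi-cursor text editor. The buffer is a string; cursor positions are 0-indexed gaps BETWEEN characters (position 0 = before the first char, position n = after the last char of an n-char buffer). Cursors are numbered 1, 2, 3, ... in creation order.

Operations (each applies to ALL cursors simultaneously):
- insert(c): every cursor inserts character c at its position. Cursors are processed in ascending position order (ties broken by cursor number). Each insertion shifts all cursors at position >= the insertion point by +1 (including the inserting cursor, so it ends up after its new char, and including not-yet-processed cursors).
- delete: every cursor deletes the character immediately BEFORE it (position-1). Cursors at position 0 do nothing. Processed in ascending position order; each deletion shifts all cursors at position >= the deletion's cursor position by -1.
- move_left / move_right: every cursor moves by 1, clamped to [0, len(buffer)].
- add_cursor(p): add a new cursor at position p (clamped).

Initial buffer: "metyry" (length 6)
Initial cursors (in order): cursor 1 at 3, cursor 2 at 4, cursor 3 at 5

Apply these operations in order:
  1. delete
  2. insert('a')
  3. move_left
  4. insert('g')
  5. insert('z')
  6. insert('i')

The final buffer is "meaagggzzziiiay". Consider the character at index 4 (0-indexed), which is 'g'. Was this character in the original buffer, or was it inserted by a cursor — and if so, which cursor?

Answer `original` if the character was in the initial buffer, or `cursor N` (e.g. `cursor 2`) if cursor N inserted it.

After op 1 (delete): buffer="mey" (len 3), cursors c1@2 c2@2 c3@2, authorship ...
After op 2 (insert('a')): buffer="meaaay" (len 6), cursors c1@5 c2@5 c3@5, authorship ..123.
After op 3 (move_left): buffer="meaaay" (len 6), cursors c1@4 c2@4 c3@4, authorship ..123.
After op 4 (insert('g')): buffer="meaagggay" (len 9), cursors c1@7 c2@7 c3@7, authorship ..121233.
After op 5 (insert('z')): buffer="meaagggzzzay" (len 12), cursors c1@10 c2@10 c3@10, authorship ..121231233.
After op 6 (insert('i')): buffer="meaagggzzziiiay" (len 15), cursors c1@13 c2@13 c3@13, authorship ..121231231233.
Authorship (.=original, N=cursor N): . . 1 2 1 2 3 1 2 3 1 2 3 3 .
Index 4: author = 1

Answer: cursor 1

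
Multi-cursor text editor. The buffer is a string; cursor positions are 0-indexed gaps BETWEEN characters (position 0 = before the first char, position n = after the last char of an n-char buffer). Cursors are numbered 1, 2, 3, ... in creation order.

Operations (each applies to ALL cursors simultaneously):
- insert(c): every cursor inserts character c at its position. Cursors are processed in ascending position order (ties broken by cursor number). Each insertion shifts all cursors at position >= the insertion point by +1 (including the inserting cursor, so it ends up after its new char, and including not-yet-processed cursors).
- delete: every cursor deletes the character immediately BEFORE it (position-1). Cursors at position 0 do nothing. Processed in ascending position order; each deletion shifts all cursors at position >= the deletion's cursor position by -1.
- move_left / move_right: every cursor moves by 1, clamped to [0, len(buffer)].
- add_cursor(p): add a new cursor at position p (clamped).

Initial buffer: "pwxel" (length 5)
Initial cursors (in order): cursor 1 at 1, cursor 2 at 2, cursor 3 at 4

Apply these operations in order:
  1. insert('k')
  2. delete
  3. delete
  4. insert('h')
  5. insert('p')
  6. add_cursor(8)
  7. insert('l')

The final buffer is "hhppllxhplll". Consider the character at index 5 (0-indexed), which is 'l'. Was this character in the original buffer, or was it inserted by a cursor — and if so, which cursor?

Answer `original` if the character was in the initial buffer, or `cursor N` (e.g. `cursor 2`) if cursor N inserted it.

Answer: cursor 2

Derivation:
After op 1 (insert('k')): buffer="pkwkxekl" (len 8), cursors c1@2 c2@4 c3@7, authorship .1.2..3.
After op 2 (delete): buffer="pwxel" (len 5), cursors c1@1 c2@2 c3@4, authorship .....
After op 3 (delete): buffer="xl" (len 2), cursors c1@0 c2@0 c3@1, authorship ..
After op 4 (insert('h')): buffer="hhxhl" (len 5), cursors c1@2 c2@2 c3@4, authorship 12.3.
After op 5 (insert('p')): buffer="hhppxhpl" (len 8), cursors c1@4 c2@4 c3@7, authorship 1212.33.
After op 6 (add_cursor(8)): buffer="hhppxhpl" (len 8), cursors c1@4 c2@4 c3@7 c4@8, authorship 1212.33.
After op 7 (insert('l')): buffer="hhppllxhplll" (len 12), cursors c1@6 c2@6 c3@10 c4@12, authorship 121212.333.4
Authorship (.=original, N=cursor N): 1 2 1 2 1 2 . 3 3 3 . 4
Index 5: author = 2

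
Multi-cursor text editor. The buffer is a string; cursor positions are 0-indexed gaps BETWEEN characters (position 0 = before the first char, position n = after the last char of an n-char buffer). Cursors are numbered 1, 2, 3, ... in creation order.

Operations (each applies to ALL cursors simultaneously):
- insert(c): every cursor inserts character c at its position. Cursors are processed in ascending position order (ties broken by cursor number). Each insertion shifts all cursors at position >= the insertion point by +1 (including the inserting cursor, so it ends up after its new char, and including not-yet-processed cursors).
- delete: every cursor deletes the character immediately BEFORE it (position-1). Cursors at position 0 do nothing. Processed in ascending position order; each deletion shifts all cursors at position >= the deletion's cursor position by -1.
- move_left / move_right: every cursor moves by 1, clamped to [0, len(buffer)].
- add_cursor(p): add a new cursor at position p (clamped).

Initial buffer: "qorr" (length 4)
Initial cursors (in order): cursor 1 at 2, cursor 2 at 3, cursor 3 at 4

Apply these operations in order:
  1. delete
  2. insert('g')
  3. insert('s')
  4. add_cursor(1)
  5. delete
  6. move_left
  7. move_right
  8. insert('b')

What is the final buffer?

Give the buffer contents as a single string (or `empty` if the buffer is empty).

Answer: gbggbbb

Derivation:
After op 1 (delete): buffer="q" (len 1), cursors c1@1 c2@1 c3@1, authorship .
After op 2 (insert('g')): buffer="qggg" (len 4), cursors c1@4 c2@4 c3@4, authorship .123
After op 3 (insert('s')): buffer="qgggsss" (len 7), cursors c1@7 c2@7 c3@7, authorship .123123
After op 4 (add_cursor(1)): buffer="qgggsss" (len 7), cursors c4@1 c1@7 c2@7 c3@7, authorship .123123
After op 5 (delete): buffer="ggg" (len 3), cursors c4@0 c1@3 c2@3 c3@3, authorship 123
After op 6 (move_left): buffer="ggg" (len 3), cursors c4@0 c1@2 c2@2 c3@2, authorship 123
After op 7 (move_right): buffer="ggg" (len 3), cursors c4@1 c1@3 c2@3 c3@3, authorship 123
After op 8 (insert('b')): buffer="gbggbbb" (len 7), cursors c4@2 c1@7 c2@7 c3@7, authorship 1423123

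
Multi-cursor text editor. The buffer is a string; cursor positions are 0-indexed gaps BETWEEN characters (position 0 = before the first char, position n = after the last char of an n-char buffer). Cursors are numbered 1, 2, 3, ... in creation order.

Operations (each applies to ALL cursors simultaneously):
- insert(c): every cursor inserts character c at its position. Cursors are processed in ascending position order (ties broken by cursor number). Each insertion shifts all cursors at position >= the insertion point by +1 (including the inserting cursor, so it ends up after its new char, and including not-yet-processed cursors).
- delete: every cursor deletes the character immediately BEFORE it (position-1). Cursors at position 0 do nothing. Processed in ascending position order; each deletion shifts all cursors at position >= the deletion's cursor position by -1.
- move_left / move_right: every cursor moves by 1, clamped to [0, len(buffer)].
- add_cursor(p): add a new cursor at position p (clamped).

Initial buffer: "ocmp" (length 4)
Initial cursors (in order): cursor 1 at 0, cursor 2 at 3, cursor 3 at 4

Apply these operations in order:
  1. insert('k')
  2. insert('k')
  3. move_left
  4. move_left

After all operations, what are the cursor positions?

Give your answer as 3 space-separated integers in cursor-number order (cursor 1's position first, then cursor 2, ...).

Answer: 0 5 8

Derivation:
After op 1 (insert('k')): buffer="kocmkpk" (len 7), cursors c1@1 c2@5 c3@7, authorship 1...2.3
After op 2 (insert('k')): buffer="kkocmkkpkk" (len 10), cursors c1@2 c2@7 c3@10, authorship 11...22.33
After op 3 (move_left): buffer="kkocmkkpkk" (len 10), cursors c1@1 c2@6 c3@9, authorship 11...22.33
After op 4 (move_left): buffer="kkocmkkpkk" (len 10), cursors c1@0 c2@5 c3@8, authorship 11...22.33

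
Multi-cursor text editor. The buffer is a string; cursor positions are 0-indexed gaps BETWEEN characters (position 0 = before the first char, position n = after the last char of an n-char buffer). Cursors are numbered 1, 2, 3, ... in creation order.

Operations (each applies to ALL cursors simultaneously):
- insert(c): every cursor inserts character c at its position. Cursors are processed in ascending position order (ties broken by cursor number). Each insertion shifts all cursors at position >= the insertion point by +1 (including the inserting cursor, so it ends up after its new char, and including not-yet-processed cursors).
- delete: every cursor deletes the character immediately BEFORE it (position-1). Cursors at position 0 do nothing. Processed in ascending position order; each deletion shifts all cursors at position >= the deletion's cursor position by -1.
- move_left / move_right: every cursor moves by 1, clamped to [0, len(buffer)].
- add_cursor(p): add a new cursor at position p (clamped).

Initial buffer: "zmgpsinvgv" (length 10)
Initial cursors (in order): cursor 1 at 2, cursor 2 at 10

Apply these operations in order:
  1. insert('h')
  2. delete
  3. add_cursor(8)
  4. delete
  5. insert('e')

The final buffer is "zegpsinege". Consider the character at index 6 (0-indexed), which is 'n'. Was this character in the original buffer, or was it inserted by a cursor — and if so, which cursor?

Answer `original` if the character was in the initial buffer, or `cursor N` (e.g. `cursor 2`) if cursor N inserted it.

After op 1 (insert('h')): buffer="zmhgpsinvgvh" (len 12), cursors c1@3 c2@12, authorship ..1........2
After op 2 (delete): buffer="zmgpsinvgv" (len 10), cursors c1@2 c2@10, authorship ..........
After op 3 (add_cursor(8)): buffer="zmgpsinvgv" (len 10), cursors c1@2 c3@8 c2@10, authorship ..........
After op 4 (delete): buffer="zgpsing" (len 7), cursors c1@1 c3@6 c2@7, authorship .......
After op 5 (insert('e')): buffer="zegpsinege" (len 10), cursors c1@2 c3@8 c2@10, authorship .1.....3.2
Authorship (.=original, N=cursor N): . 1 . . . . . 3 . 2
Index 6: author = original

Answer: original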